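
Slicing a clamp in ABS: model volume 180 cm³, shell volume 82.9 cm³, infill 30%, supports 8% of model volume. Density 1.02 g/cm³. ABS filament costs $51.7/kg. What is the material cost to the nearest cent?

Infill region: 180 − 82.9 → 97.1 cm³.
Deposited infill: 0.30 × 97.1 → 29.13 cm³.
Support = 0.08 × 180 = 14.4 cm³.
Total printed volume = 82.9 + 29.13 + 14.4, so 126.43 cm³.
Mass = 126.43 × 1.02 = 128.9586 g.
Cost = 128.9586 g / 1000 × $51.7/kg = $6.67.

$6.67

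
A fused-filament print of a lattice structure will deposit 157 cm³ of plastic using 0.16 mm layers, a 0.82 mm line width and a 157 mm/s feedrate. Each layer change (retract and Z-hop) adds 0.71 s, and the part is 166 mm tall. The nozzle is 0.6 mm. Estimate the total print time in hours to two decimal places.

Line area = 0.16 × 0.82 = 0.1312 mm².
Total extruded path = 157000/0.1312 = 1196646.3 mm.
Extrusion time: 1196646.3 / 157 → 7622 s.
Layers = ⌈166/0.16⌉ = 1038.
Z-hop total = 1038 × 0.71, so 736.98 s.
Altogether 7622 + 736.98 = 8358.98 s, i.e. 2.32 hours.

2.32 hours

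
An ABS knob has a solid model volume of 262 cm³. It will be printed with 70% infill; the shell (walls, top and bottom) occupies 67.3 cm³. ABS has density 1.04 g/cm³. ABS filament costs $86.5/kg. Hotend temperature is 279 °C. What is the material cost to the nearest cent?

Infill region = 262 − 67.3 = 194.7 cm³.
Infill volume: 0.70 × 194.7 → 136.29 cm³.
Total extruded = 67.3 + 136.29, so 203.59 cm³.
Mass = 203.59 × 1.04, so 211.7336 g.
Cost = 211.7336 g / 1000 × $86.5/kg = $18.31.

$18.31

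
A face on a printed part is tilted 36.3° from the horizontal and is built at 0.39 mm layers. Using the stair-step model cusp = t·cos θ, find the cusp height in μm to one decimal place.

h_c = t·cos θ = 0.39 × 0.8059 = 0.314301 mm (314.3 μm).

314.3 μm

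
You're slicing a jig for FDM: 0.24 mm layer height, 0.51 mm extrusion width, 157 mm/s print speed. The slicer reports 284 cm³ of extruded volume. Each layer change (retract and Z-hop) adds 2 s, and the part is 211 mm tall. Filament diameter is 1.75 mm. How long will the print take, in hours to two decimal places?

Bead cross-section: 0.24 × 0.51 → 0.1224 mm².
Toolpath length = 284 cm³ / 0.1224 mm² = 284000 / 0.1224 = 2320261.4 mm.
Print-move time = 2320261.4 / 157 = 14778.7 s.
Number of layers: 211 / 0.24 → 880 (rounded up).
Non-print overhead = 880 × 2 = 1760 s.
Altogether 14778.7 + 1760 = 16538.7 s, i.e. 4.59 hours.

4.59 hours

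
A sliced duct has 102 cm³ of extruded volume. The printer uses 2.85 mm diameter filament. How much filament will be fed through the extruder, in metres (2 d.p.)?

15.99 m

Cross-section of 2.85 mm filament: π·(2.85/2)² = 6.3794 mm².
Length = 102 cm³ / 6.3794 mm² = 102000 / 6.3794 = 15988.96 mm = 15.99 m.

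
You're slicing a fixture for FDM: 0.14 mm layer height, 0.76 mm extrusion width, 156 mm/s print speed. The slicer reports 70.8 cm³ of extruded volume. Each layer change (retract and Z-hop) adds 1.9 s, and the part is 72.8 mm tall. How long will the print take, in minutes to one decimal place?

Bead cross-section = 0.14 × 0.76 = 0.1064 mm².
Path length: 70800 mm³ / 0.1064 mm² → 665413.5 mm.
Time extruding = 665413.5 / 156, so 4265.5 s.
Number of layers: 72.8 / 0.14 → 520 (rounded up).
Non-print overhead = 520 × 1.9, so 988 s.
Total = 4265.5 + 988 = 5253.5 s = 87.6 minutes.

87.6 minutes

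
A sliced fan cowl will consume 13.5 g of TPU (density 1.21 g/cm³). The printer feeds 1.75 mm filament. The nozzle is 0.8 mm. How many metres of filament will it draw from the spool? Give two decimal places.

Volume = 13.5 g / 1.21 g·cm⁻³ = 11.157 cm³ = 11157 mm³.
Cross-section of 1.75 mm filament: π·(1.75/2)² = 2.4053 mm².
L = V/A = 11157/2.4053 = 4638.51 mm → 4.64 m.

4.64 m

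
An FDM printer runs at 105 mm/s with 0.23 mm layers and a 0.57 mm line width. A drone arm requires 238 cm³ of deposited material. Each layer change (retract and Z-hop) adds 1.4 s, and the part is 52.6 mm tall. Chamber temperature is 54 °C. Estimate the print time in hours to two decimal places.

4.89 hours

Extrusion cross-section: 0.23 × 0.57 → 0.1311 mm².
Path length: 238000 mm³ / 0.1311 mm² → 1815408.1 mm.
Time extruding: 1815408.1 / 105 → 17289.6 s.
Layers = ⌈52.6/0.23⌉ = 229.
Non-print overhead: 229 × 1.4 → 320.6 s.
Altogether 17289.6 + 320.6 = 17610.2 s, i.e. 4.89 hours.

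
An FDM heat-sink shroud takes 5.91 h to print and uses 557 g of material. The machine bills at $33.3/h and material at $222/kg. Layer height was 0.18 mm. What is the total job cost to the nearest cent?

$320.46

Time charge = 33.3 × 5.91 = $196.803.
Feedstock cost = 222 × 557/1000 = $123.654.
Job cost: 196.803 + 123.654 = 320.457 ≈ $320.46.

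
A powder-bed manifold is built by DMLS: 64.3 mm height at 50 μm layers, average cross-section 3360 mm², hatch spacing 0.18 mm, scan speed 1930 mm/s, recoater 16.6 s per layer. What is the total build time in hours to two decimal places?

Layers = ⌈64.3/0.05⌉ = 1286.
Scan path per layer = 3360 / 0.18 = 18666.7 mm.
Scan time per layer = 18666.7 / 1930, so 9.6719 s.
Time per layer: 9.6719 + 16.6 → 26.2719 s.
Build time = 1286 × 26.2719 = 33785.6634 s = 9.38 hours.

9.38 hours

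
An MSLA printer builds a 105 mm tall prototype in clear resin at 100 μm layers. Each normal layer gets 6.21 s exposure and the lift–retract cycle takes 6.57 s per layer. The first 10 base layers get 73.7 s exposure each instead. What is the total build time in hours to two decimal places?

3.91 hours

Number of layers: 105 / 0.1 → 1050 (rounded up).
Burn-in layers = 10 × (73.7 + 6.57) = 802.7 s.
Normal layers = 1040 × (6.21 + 6.57), so 13291.2 s.
Total = 802.7 + 13291.2 = 14093.9 s = 3.91 hours.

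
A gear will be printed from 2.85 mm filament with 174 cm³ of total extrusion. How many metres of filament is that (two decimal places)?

Cross-section of 2.85 mm filament: π·(2.85/2)² = 6.3794 mm².
Length = 174 cm³ / 6.3794 mm² = 174000 / 6.3794 = 27275.29 mm = 27.28 m.

27.28 m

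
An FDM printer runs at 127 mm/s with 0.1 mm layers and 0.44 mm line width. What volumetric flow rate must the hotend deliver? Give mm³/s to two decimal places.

A = 0.1 × 0.44 = 0.044 mm².
Q = v·A = 127 × 0.044 = 5.59 mm³/s.

5.59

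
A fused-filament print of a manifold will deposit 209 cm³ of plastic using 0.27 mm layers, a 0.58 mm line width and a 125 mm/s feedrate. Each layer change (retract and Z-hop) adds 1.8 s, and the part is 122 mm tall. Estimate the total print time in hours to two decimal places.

Line area: 0.27 × 0.58 → 0.1566 mm².
Total extruded path = 209000/0.1566 = 1334610.5 mm.
Print-move time = 1334610.5 / 125 = 10676.9 s.
Layers = ⌈122/0.27⌉ = 452.
Non-print overhead = 452 × 1.8, so 813.6 s.
Altogether 10676.9 + 813.6 = 11490.5 s, i.e. 3.19 hours.

3.19 hours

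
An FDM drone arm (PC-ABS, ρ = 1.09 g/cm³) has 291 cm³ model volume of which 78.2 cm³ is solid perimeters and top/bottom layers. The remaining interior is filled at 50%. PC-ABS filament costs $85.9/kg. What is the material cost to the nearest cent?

Interior volume: 291 − 78.2 → 212.8 cm³.
Infill deposited = 0.50 × 212.8 = 106.4 cm³.
Deposited volume: 78.2 + 106.4 → 184.6 cm³.
Mass = 184.6 × 1.09 = 201.214 g.
Cost = 201.214 g / 1000 × $85.9/kg = $17.28.

$17.28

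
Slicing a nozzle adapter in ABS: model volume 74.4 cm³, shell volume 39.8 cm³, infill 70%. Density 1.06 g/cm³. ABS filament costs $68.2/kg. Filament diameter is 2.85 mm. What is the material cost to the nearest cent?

$4.63

Interior volume: 74.4 − 39.8 → 34.6 cm³.
Deposited infill = 0.70 × 34.6 = 24.22 cm³.
Total printed volume = 39.8 + 24.22, so 64.02 cm³.
Mass = 64.02 × 1.06 = 67.8612 g.
Cost = 67.8612 g / 1000 × $68.2/kg = $4.63.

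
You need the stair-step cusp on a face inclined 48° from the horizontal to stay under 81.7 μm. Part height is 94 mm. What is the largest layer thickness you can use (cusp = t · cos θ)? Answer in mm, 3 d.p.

0.122 mm

cos(48°) = 0.6691; t_max = 0.0817/0.6691 = 0.122 mm.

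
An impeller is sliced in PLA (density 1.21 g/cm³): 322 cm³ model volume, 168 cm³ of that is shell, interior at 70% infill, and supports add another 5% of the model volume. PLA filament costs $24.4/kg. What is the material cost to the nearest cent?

Infill region = 322 − 168, so 154 cm³.
Infill volume = 0.70 × 154 = 107.8 cm³.
Support = 0.05 × 322, so 16.1 cm³.
Total extruded: 168 + 107.8 + 16.1 → 291.9 cm³.
Mass = 291.9 × 1.21, so 353.199 g.
Cost = 353.199 g / 1000 × $24.4/kg = $8.62.

$8.62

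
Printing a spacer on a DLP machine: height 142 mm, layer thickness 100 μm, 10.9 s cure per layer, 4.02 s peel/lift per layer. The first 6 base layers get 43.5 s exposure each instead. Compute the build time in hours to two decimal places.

5.94 hours

Layer count = ceil(142 / 0.1) = 1420.
Bottom layers = 6 × (43.5 + 4.02), so 285.12 s.
Remaining layers: 1414 × (10.9 + 4.02) → 21096.88 s.
Total = 285.12 + 21096.88 = 21382 s = 5.94 hours.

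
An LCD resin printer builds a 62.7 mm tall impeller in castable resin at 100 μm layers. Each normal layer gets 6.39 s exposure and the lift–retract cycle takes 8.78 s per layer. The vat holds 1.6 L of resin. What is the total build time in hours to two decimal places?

2.64 hours

Layer count = ceil(62.7 / 0.1) = 627.
Each layer takes = 6.39 + 8.78, so 15.17 s.
Build time: 627 × 15.17 s = 9511.59 s, i.e. 2.64 hours.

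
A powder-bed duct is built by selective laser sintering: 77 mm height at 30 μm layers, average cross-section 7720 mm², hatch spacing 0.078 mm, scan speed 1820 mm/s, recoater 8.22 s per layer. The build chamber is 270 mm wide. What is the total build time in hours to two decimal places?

44.64 hours

Layers = ⌈77/0.03⌉ = 2567.
Hatch length per layer: 7720 / 0.078 → 98974.4 mm.
Per-layer scan time = 98974.4 / 1820 = 54.3815 s.
Layer cycle = 54.3815 + 8.22 = 62.6015 s.
Total: 2567 × 62.6015 s = 160698.0505 s → 44.64 hours.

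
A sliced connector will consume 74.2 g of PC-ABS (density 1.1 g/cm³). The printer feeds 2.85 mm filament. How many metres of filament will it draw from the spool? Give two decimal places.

10.57 m

Extruded volume: 74.2/1.1 = 67.4545 cm³ (67454.5 mm³).
Filament cross-section = π × (2.85/2)² = 6.3794 mm².
L = V/A = 67454.5/6.3794 = 10573.8 mm → 10.57 m.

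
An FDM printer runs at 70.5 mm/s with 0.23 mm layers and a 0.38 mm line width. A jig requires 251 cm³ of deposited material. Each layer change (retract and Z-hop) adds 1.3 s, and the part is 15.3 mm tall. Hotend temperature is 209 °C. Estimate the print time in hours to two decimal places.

Extrusion cross-section = 0.23 × 0.38 = 0.0874 mm².
Toolpath length = 251 cm³ / 0.0874 mm² = 251000 / 0.0874 = 2871853.5 mm.
Time extruding: 2871853.5 / 70.5 → 40735.5 s.
Layers = ⌈15.3/0.23⌉ = 67.
Z-hop total: 67 × 1.3 → 87.1 s.
Altogether 40735.5 + 87.1 = 40822.6 s, i.e. 11.34 hours.

11.34 hours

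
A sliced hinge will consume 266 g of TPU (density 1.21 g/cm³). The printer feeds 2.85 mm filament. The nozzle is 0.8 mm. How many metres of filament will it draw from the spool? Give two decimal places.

34.46 m

Extruded volume: 266/1.21 = 219.8347 cm³ (219834.7 mm³).
Filament cross-section = π × (2.85/2)² = 6.3794 mm².
L = V/A = 219834.7/6.3794 = 34460.09 mm → 34.46 m.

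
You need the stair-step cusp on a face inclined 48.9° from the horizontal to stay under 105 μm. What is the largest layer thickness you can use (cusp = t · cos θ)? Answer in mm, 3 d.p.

0.160 mm

cos(48.9°) = 0.6574; t_max = 0.105/0.6574 = 0.160 mm.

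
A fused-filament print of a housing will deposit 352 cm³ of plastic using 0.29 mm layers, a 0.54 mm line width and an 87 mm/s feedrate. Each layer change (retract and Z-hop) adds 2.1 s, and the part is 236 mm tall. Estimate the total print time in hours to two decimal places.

7.65 hours

Extrusion cross-section = 0.29 × 0.54 = 0.1566 mm².
Total extruded path = 352000/0.1566 = 2247765 mm.
Extrusion time: 2247765 / 87 → 25836.4 s.
Layer count = ceil(236 / 0.29) = 814.
Layer-change overhead: 814 × 2.1 → 1709.4 s.
Altogether 25836.4 + 1709.4 = 27545.8 s, i.e. 7.65 hours.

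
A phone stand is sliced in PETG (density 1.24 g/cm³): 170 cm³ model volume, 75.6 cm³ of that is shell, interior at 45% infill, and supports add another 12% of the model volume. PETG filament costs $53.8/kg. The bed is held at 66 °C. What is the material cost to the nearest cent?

$9.24

Infill region = 170 − 75.6, so 94.4 cm³.
Deposited infill: 0.45 × 94.4 → 42.48 cm³.
Support = 0.12 × 170 = 20.4 cm³.
Deposited volume: 75.6 + 42.48 + 20.4 → 138.48 cm³.
Mass = 138.48 × 1.24 = 171.7152 g.
Cost = 171.7152 g / 1000 × $53.8/kg = $9.24.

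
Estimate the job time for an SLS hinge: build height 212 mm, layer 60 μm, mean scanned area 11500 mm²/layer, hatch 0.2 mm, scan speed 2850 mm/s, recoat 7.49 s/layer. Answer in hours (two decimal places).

Layers = ⌈212/0.06⌉ = 3534.
Scan path per layer = 11500 / 0.2 = 57500 mm.
Laser time per layer = 57500 / 2850 = 20.1754 s.
Time per layer = 20.1754 + 7.49 = 27.6654 s.
Total: 3534 × 27.6654 s = 97769.5236 s → 27.16 hours.

27.16 hours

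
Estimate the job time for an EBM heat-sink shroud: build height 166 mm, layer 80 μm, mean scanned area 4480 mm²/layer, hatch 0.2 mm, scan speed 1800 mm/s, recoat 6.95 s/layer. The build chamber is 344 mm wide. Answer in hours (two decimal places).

11.18 hours

Layer count = ceil(166 / 0.08) = 2075.
Per-layer scan distance = 4480 / 0.2 = 22400 mm.
Beam time per layer: 22400 / 1800 → 12.4444 s.
Layer cycle = 12.4444 + 6.95, so 19.3944 s.
2075 layers × 19.3944 s/layer = 40243.38 s, i.e. 11.18 hours.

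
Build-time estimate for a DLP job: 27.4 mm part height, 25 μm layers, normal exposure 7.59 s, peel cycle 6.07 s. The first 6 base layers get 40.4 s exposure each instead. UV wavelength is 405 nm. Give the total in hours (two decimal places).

4.21 hours

Number of layers: 27.4 / 0.025 → 1096 (rounded up).
Base layers = 6 × (40.4 + 6.07), so 278.82 s.
Normal layers = 1090 × (7.59 + 6.07), so 14889.4 s.
Total = 278.82 + 14889.4 = 15168.22 s = 4.21 hours.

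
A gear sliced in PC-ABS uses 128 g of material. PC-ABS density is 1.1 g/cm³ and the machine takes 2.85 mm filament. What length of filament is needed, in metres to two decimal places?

Extruded volume: 128/1.1 = 116.3636 cm³ (116363.6 mm³).
A = π r² = π × 1.425² = 6.3794 mm².
L = V/A = 116363.6/6.3794 = 18240.52 mm → 18.24 m.

18.24 m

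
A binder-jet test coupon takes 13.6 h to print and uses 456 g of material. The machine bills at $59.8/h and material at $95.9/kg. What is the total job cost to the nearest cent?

$857.01

Machine cost: 59.8 × 13.6 → $813.28.
Material charge: 95.9 × 456/1000 → $43.7304.
Total = 813.28 + 43.7304 = 857.0104 ≈ $857.01.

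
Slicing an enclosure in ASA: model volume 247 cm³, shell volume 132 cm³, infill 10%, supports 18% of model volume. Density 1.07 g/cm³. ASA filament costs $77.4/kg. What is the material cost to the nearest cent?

Interior volume: 247 − 132 → 115 cm³.
Deposited infill: 0.10 × 115 → 11.5 cm³.
Support = 0.18 × 247, so 44.46 cm³.
Total printed volume = 132 + 11.5 + 44.46 = 187.96 cm³.
Mass: 187.96 × 1.07 → 201.1172 g.
At $77.4/kg: 201.1172/1000 × 77.4 = $15.57.

$15.57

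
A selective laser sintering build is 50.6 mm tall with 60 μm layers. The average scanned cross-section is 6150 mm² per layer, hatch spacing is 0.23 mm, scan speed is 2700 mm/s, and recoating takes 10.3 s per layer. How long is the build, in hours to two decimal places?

4.74 hours

Layer count = ceil(50.6 / 0.06) = 844.
Hatch length per layer = 6150 / 0.23 = 26739.1 mm.
Laser time per layer: 26739.1 / 2700 → 9.9034 s.
Layer cycle: 9.9034 + 10.3 → 20.2034 s.
Total: 844 × 20.2034 s = 17051.6696 s → 4.74 hours.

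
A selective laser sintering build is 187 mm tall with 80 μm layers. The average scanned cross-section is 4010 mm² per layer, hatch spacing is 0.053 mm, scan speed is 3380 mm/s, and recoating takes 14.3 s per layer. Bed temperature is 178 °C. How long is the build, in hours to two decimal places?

23.82 hours

Layer count = ceil(187 / 0.08) = 2338.
Hatch length per layer: 4010 / 0.053 → 75660.4 mm.
Scan time per layer = 75660.4 / 3380, so 22.3847 s.
Layer cycle = 22.3847 + 14.3 = 36.6847 s.
Build time = 2338 × 36.6847 = 85768.8286 s = 23.82 hours.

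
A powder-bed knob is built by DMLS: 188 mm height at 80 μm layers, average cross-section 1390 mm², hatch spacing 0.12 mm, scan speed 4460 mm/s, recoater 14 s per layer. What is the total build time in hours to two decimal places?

10.83 hours

Layers = ⌈188/0.08⌉ = 2350.
Per-layer scan distance = 1390 / 0.12 = 11583.3 mm.
Scan time per layer = 11583.3 / 4460 = 2.5972 s.
Per-layer time: 2.5972 + 14 → 16.5972 s.
Total: 2350 × 16.5972 s = 39003.42 s → 10.83 hours.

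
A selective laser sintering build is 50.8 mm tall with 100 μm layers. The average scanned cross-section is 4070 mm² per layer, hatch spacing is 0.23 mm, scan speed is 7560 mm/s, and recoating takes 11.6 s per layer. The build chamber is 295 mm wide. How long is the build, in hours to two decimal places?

1.97 hours

Layers = ⌈50.8/0.1⌉ = 508.
Per-layer scan distance = 4070 / 0.23 = 17695.7 mm.
Per-layer scan time = 17695.7 / 7560 = 2.3407 s.
Time per layer = 2.3407 + 11.6 = 13.9407 s.
508 layers × 13.9407 s/layer = 7081.8756 s, i.e. 1.97 hours.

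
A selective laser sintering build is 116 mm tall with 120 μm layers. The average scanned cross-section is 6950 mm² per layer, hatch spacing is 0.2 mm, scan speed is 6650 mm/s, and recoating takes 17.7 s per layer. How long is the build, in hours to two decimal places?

Layers = ⌈116/0.12⌉ = 967.
Per-layer scan distance = 6950 / 0.2, so 34750 mm.
Per-layer scan time: 34750 / 6650 → 5.2256 s.
Time per layer = 5.2256 + 17.7, so 22.9256 s.
Build time = 967 × 22.9256 = 22169.0552 s = 6.16 hours.

6.16 hours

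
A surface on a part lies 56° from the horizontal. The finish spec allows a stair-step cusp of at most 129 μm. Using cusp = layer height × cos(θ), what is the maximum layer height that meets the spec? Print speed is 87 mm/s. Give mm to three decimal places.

0.231 mm

cos(56°) = 0.5592; t_max = 0.129/0.5592 = 0.231 mm.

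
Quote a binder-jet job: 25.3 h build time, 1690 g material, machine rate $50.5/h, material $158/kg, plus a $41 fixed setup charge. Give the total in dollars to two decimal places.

Time charge: 50.5 × 25.3 → $1277.65.
Feedstock cost: 158 × 1690/1000 → $267.02.
Adding setup: 1277.65 + 267.02 + 41 → $1585.67.

$1585.67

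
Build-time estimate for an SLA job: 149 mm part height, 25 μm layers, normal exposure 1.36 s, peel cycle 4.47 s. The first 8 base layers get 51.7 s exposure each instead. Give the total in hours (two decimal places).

9.76 hours

Layers = ⌈149/0.025⌉ = 5960.
Burn-in layers = 8 × (51.7 + 4.47) = 449.36 s.
Remaining layers = 5952 × (1.36 + 4.47), so 34700.16 s.
Sum: 449.36 + 34700.16 = 35149.52 s → 9.76 hours.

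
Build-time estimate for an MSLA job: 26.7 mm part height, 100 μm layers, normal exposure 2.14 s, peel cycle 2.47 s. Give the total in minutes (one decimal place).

Layer count = ceil(26.7 / 0.1) = 267.
Cycle time = 2.14 + 2.47, so 4.61 s.
Build time: 267 × 4.61 s = 1230.87 s, i.e. 20.5 minutes.

20.5 minutes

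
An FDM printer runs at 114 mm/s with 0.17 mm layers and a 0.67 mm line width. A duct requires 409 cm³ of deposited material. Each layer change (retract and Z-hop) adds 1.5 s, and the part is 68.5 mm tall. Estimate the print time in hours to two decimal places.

8.92 hours

Line area: 0.17 × 0.67 → 0.1139 mm².
Path length: 409000 mm³ / 0.1139 mm² → 3590869.2 mm.
Time extruding = 3590869.2 / 114, so 31498.9 s.
Layers = ⌈68.5/0.17⌉ = 403.
Z-hop total: 403 × 1.5 → 604.5 s.
Total = 31498.9 + 604.5 = 32103.4 s = 8.92 hours.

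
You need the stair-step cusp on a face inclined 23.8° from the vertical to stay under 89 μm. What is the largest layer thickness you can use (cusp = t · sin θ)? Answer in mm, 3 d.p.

sin(23.8°) = 0.4035; t_max = 0.089/0.4035 = 0.221 mm.

0.221 mm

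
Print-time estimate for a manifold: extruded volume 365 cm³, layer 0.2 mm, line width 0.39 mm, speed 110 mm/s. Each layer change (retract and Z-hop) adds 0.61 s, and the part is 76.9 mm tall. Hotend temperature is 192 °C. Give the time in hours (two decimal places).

11.88 hours

Extrusion cross-section: 0.2 × 0.39 → 0.078 mm².
Total extruded path = 365000/0.078 = 4679487.2 mm.
Print-move time = 4679487.2 / 110, so 42540.8 s.
Layers = ⌈76.9/0.2⌉ = 385.
Non-print overhead = 385 × 0.61 = 234.85 s.
Altogether 42540.8 + 234.85 = 42775.65 s, i.e. 11.88 hours.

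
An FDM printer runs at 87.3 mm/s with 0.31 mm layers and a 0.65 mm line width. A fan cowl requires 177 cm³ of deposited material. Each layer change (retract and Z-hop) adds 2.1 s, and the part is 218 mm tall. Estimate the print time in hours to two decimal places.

Bead cross-section = 0.31 × 0.65 = 0.2015 mm².
Total extruded path = 177000/0.2015 = 878411.9 mm.
Print-move time = 878411.9 / 87.3, so 10062 s.
Layers = ⌈218/0.31⌉ = 704.
Non-print overhead = 704 × 2.1 = 1478.4 s.
Total = 10062 + 1478.4 = 11540.4 s = 3.21 hours.

3.21 hours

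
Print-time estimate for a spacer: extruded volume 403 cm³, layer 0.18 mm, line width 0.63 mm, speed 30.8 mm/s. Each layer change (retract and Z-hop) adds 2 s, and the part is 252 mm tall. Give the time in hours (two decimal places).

Line area: 0.18 × 0.63 → 0.1134 mm².
Total extruded path = 403000/0.1134 = 3553791.9 mm.
Print-move time = 3553791.9 / 30.8 = 115382.9 s.
Layer count = ceil(252 / 0.18) = 1400.
Non-print overhead = 1400 × 2, so 2800 s.
Total = 115382.9 + 2800 = 118182.9 s = 32.83 hours.

32.83 hours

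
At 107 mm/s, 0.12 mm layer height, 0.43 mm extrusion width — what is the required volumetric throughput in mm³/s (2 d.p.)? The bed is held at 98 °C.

Extrusion cross-section = 0.12 × 0.43 = 0.0516 mm².
Q = v·A = 107 × 0.0516 = 5.52 mm³/s.

5.52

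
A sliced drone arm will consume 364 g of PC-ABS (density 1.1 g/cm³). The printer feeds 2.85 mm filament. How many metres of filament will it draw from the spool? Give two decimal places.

Extruded volume: 364/1.1 = 330.9091 cm³ (330909.1 mm³).
A = π r² = π × 1.425² = 6.3794 mm².
L = V/A = 330909.1/6.3794 = 51871.51 mm → 51.87 m.

51.87 m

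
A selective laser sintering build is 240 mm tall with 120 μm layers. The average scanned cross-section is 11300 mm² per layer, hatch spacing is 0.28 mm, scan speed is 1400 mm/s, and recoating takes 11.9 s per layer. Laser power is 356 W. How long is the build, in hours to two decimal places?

22.63 hours

Number of layers: 240 / 0.12 → 2000 (rounded up).
Hatch length per layer = 11300 / 0.28 = 40357.1 mm.
Per-layer scan time = 40357.1 / 1400, so 28.8265 s.
Per-layer time = 28.8265 + 11.9, so 40.7265 s.
2000 layers × 40.7265 s/layer = 81453 s, i.e. 22.63 hours.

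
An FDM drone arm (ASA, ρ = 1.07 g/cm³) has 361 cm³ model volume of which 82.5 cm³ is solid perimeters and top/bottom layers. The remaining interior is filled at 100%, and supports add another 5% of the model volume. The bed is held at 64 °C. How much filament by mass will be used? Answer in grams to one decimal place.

405.6 g

Interior volume = 361 − 82.5, so 278.5 cm³.
Deposited infill: 1.00 × 278.5 → 278.5 cm³.
Support = 0.05 × 361 = 18.05 cm³.
Total extruded = 82.5 + 278.5 + 18.05, so 379.05 cm³.
Mass = 379.05 × 1.07 = 405.5835 g.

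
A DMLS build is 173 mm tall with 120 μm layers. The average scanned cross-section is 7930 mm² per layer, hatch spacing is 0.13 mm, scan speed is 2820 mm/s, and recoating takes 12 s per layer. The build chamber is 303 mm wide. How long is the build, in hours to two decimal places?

Number of layers: 173 / 0.12 → 1442 (rounded up).
Hatch length per layer: 7930 / 0.13 → 61000 mm.
Scan time per layer: 61000 / 2820 → 21.6312 s.
Time per layer = 21.6312 + 12 = 33.6312 s.
Build time = 1442 × 33.6312 = 48496.1904 s = 13.47 hours.

13.47 hours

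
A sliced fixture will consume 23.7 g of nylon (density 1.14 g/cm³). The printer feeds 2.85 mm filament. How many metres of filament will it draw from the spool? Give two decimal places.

Extruded volume: 23.7/1.14 = 20.7895 cm³ (20789.5 mm³).
A = π r² = π × 1.425² = 6.3794 mm².
L = V/A = 20789.5/6.3794 = 3258.85 mm → 3.26 m.

3.26 m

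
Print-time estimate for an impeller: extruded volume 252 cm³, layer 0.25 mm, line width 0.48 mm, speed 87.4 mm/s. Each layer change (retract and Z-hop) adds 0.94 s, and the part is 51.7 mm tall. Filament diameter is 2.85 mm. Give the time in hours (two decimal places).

Line area = 0.25 × 0.48, so 0.12 mm².
Total extruded path = 252000/0.12 = 2100000 mm.
Print-move time = 2100000 / 87.4, so 24027.5 s.
Layers = ⌈51.7/0.25⌉ = 207.
Z-hop total = 207 × 0.94, so 194.58 s.
Altogether 24027.5 + 194.58 = 24222.08 s, i.e. 6.73 hours.

6.73 hours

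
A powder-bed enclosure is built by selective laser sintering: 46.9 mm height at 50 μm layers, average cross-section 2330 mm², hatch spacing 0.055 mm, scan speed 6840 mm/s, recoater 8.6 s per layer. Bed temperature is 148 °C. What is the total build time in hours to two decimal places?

Layers = ⌈46.9/0.05⌉ = 938.
Per-layer scan distance: 2330 / 0.055 → 42363.6 mm.
Laser time per layer: 42363.6 / 6840 → 6.1935 s.
Layer cycle = 6.1935 + 8.6 = 14.7935 s.
Total: 938 × 14.7935 s = 13876.303 s → 3.85 hours.

3.85 hours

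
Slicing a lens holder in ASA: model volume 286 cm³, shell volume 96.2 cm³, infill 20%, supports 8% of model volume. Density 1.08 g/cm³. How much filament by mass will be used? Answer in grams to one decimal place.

Infill region = 286 − 96.2 = 189.8 cm³.
Deposited infill = 0.20 × 189.8, so 37.96 cm³.
Support = 0.08 × 286 = 22.88 cm³.
Total printed volume = 96.2 + 37.96 + 22.88 = 157.04 cm³.
Mass = 157.04 × 1.08 = 169.6032 g.

169.6 g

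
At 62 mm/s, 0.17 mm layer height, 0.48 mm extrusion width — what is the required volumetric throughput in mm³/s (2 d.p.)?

5.06

Bead cross-section = 0.17 × 0.48 = 0.0816 mm².
Q = v·A = 62 × 0.0816 = 5.06 mm³/s.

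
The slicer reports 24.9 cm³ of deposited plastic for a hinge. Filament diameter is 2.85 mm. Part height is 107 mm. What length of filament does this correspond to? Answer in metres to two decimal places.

3.90 m

A = π r² = π × 1.425² = 6.3794 mm².
L = 24900 mm³ / 6.3794 mm² = 3903.19 mm, i.e. 3.90 m.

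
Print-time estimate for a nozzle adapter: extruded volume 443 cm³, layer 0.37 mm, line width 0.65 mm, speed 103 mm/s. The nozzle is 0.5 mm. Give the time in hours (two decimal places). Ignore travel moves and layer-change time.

4.97 hours

Line area = 0.37 × 0.65, so 0.2405 mm².
Path length: 443000 mm³ / 0.2405 mm² → 1841995.8 mm.
Print-move time = 1841995.8 / 103, so 17883.5 s.
17883.5 s = 4.97 hours.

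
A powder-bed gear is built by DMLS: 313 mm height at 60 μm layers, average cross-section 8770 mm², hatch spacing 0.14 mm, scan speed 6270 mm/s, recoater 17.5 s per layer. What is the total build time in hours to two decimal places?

39.84 hours

Layer count = ceil(313 / 0.06) = 5217.
Hatch length per layer = 8770 / 0.14, so 62642.9 mm.
Laser time per layer = 62642.9 / 6270 = 9.9909 s.
Per-layer time: 9.9909 + 17.5 → 27.4909 s.
Build time = 5217 × 27.4909 = 143420.0253 s = 39.84 hours.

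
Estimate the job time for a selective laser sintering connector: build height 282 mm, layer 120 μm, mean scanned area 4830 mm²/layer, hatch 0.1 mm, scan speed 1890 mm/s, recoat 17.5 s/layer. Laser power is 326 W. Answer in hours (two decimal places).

Layer count = ceil(282 / 0.12) = 2350.
Per-layer scan distance = 4830 / 0.1, so 48300 mm.
Scan time per layer = 48300 / 1890, so 25.5556 s.
Per-layer time: 25.5556 + 17.5 → 43.0556 s.
2350 layers × 43.0556 s/layer = 101180.66 s, i.e. 28.11 hours.

28.11 hours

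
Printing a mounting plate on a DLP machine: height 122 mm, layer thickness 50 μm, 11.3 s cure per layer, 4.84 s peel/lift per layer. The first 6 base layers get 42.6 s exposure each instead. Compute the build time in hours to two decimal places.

Layer count = ceil(122 / 0.05) = 2440.
Burn-in layers = 6 × (42.6 + 4.84), so 284.64 s.
Normal layers = 2434 × (11.3 + 4.84) = 39284.76 s.
Total = 284.64 + 39284.76 = 39569.4 s = 10.99 hours.

10.99 hours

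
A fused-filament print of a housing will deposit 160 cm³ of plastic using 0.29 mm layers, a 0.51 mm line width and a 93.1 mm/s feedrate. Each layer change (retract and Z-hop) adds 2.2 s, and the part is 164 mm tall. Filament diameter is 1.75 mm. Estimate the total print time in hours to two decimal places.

3.57 hours

Bead cross-section: 0.29 × 0.51 → 0.1479 mm².
Path length: 160000 mm³ / 0.1479 mm² → 1081812 mm.
Print-move time = 1081812 / 93.1, so 11619.9 s.
Layer count = ceil(164 / 0.29) = 566.
Z-hop total = 566 × 2.2 = 1245.2 s.
Altogether 11619.9 + 1245.2 = 12865.1 s, i.e. 3.57 hours.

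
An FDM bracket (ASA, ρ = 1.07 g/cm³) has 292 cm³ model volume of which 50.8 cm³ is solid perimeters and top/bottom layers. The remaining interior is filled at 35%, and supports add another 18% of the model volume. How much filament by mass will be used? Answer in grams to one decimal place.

200.9 g

Infill region: 292 − 50.8 → 241.2 cm³.
Infill deposited = 0.35 × 241.2, so 84.42 cm³.
Support: 0.18 × 292 → 52.56 cm³.
Deposited volume: 50.8 + 84.42 + 52.56 → 187.78 cm³.
Mass = 187.78 × 1.07, so 200.9246 g.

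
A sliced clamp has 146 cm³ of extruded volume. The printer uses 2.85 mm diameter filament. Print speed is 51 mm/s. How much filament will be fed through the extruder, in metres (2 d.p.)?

22.89 m

Filament cross-section = π × (2.85/2)² = 6.3794 mm².
Length = 146 cm³ / 6.3794 mm² = 146000 / 6.3794 = 22886.16 mm = 22.89 m.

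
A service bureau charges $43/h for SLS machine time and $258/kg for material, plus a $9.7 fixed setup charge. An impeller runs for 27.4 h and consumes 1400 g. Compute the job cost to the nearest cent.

$1549.10

Machine-time cost: 43 × 27.4 → $1178.20.
Material charge = 258 × 1400/1000, so $361.20.
Total = 1178.20 + 361.20 + 9.7 = $1549.10.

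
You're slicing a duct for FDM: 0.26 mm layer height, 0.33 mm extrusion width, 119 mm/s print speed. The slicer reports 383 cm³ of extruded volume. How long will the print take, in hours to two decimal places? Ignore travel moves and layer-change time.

Extrusion cross-section: 0.26 × 0.33 → 0.0858 mm².
Toolpath length = 383 cm³ / 0.0858 mm² = 383000 / 0.0858 = 4463869.5 mm.
Time extruding: 4463869.5 / 119 → 37511.5 s.
In the requested units: 37511.5 s = 10.42 hours.

10.42 hours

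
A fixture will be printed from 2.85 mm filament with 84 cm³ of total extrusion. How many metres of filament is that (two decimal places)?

13.17 m

Cross-section of 2.85 mm filament: π·(2.85/2)² = 6.3794 mm².
Length = 84 cm³ / 6.3794 mm² = 84000 / 6.3794 = 13167.38 mm = 13.17 m.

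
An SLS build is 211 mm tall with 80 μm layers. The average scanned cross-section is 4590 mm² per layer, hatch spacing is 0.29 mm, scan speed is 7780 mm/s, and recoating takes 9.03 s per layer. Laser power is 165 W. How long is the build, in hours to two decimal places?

Layer count = ceil(211 / 0.08) = 2638.
Hatch length per layer = 4590 / 0.29, so 15827.6 mm.
Scan time per layer = 15827.6 / 7780, so 2.0344 s.
Time per layer = 2.0344 + 9.03 = 11.0644 s.
Total: 2638 × 11.0644 s = 29187.8872 s → 8.11 hours.

8.11 hours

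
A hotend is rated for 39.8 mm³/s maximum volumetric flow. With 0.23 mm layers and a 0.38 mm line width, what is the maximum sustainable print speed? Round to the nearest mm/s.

A = 0.23 × 0.38, so 0.0874 mm².
Max speed = 39.8 / 0.0874 = 455.38 ≈ 455 mm/s.

455 mm/s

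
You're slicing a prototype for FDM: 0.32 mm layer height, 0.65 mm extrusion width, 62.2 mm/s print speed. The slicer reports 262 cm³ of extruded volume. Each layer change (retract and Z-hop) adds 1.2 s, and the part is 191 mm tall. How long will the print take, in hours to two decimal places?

Line area = 0.32 × 0.65, so 0.208 mm².
Toolpath length = 262 cm³ / 0.208 mm² = 262000 / 0.208 = 1259615.4 mm.
Time extruding: 1259615.4 / 62.2 → 20251.1 s.
Layer count = ceil(191 / 0.32) = 597.
Non-print overhead = 597 × 1.2, so 716.4 s.
Altogether 20251.1 + 716.4 = 20967.5 s, i.e. 5.82 hours.

5.82 hours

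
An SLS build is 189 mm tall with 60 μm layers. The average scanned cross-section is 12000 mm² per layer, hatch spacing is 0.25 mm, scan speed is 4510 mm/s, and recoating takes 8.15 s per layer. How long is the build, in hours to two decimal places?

Layer count = ceil(189 / 0.06) = 3150.
Scan path per layer: 12000 / 0.25 → 48000 mm.
Scan time per layer = 48000 / 4510 = 10.643 s.
Per-layer time = 10.643 + 8.15 = 18.793 s.
Total: 3150 × 18.793 s = 59197.95 s → 16.44 hours.

16.44 hours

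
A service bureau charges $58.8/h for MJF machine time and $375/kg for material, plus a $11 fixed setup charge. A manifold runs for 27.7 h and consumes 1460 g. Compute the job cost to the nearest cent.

Machine cost = 58.8 × 27.7, so $1628.76.
Material cost = 375 × 1460/1000, so $547.50.
Adding setup: 1628.76 + 547.50 + 11 → $2187.26.

$2187.26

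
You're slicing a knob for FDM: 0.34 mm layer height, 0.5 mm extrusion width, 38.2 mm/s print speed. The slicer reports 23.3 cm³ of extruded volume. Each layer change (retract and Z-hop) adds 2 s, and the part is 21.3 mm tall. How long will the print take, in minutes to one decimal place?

61.9 minutes

Bead cross-section: 0.34 × 0.5 → 0.17 mm².
Total extruded path = 23300/0.17 = 137058.8 mm.
Print-move time = 137058.8 / 38.2, so 3587.9 s.
Layers = ⌈21.3/0.34⌉ = 63.
Non-print overhead = 63 × 2, so 126 s.
Altogether 3587.9 + 126 = 3713.9 s, i.e. 61.9 minutes.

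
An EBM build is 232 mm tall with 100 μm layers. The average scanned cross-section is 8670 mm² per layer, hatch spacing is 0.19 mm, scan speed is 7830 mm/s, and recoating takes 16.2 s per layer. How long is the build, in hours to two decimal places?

Number of layers: 232 / 0.1 → 2320 (rounded up).
Hatch length per layer: 8670 / 0.19 → 45631.6 mm.
Scan time per layer = 45631.6 / 7830, so 5.8278 s.
Layer cycle = 5.8278 + 16.2 = 22.0278 s.
Total: 2320 × 22.0278 s = 51104.496 s → 14.20 hours.

14.20 hours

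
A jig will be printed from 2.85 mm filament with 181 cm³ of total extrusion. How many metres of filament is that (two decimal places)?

28.37 m

Filament cross-section = π × (2.85/2)² = 6.3794 mm².
Length = 181 cm³ / 6.3794 mm² = 181000 / 6.3794 = 28372.57 mm = 28.37 m.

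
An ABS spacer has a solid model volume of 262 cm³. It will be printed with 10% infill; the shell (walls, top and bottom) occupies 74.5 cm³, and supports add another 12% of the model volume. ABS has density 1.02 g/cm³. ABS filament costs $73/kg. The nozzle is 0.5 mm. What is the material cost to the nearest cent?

$9.28

Infill region = 262 − 74.5 = 187.5 cm³.
Infill deposited = 0.10 × 187.5 = 18.75 cm³.
Support: 0.12 × 262 → 31.44 cm³.
Total printed volume = 74.5 + 18.75 + 31.44, so 124.69 cm³.
Mass: 124.69 × 1.02 → 127.1838 g.
Cost = 127.1838 g / 1000 × $73/kg = $9.28.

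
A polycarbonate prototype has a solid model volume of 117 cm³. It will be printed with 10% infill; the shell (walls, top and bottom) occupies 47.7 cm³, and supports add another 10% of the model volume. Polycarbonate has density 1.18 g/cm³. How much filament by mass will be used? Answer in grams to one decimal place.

78.3 g

Infill region = 117 − 47.7, so 69.3 cm³.
Deposited infill = 0.10 × 69.3 = 6.93 cm³.
Support = 0.10 × 117 = 11.7 cm³.
Deposited volume = 47.7 + 6.93 + 11.7 = 66.33 cm³.
Mass = 66.33 × 1.18 = 78.2694 g.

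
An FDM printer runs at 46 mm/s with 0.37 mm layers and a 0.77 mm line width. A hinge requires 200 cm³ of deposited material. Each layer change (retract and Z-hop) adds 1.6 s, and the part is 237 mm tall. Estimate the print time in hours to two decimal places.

Bead cross-section: 0.37 × 0.77 → 0.2849 mm².
Total extruded path = 200000/0.2849 = 702000.7 mm.
Time extruding: 702000.7 / 46 → 15260.9 s.
Layer count = ceil(237 / 0.37) = 641.
Z-hop total = 641 × 1.6, so 1025.6 s.
Altogether 15260.9 + 1025.6 = 16286.5 s, i.e. 4.52 hours.

4.52 hours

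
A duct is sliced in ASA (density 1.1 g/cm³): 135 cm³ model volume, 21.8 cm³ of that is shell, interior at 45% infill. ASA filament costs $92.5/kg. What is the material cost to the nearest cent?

$7.40

Volume inside the shell = 135 − 21.8, so 113.2 cm³.
Infill volume: 0.45 × 113.2 → 50.94 cm³.
Total printed volume = 21.8 + 50.94, so 72.74 cm³.
Mass = 72.74 × 1.1, so 80.014 g.
At $92.5/kg: 80.014/1000 × 92.5 = $7.40.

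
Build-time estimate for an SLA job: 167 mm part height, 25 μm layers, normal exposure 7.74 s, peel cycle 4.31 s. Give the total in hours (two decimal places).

22.36 hours

Layers = ⌈167/0.025⌉ = 6680.
Cycle time = 7.74 + 4.31, so 12.05 s.
Total = 6680 × 12.05 = 80494 s = 22.36 hours.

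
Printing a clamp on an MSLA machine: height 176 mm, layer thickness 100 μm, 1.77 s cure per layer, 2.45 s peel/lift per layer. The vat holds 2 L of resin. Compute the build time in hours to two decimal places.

Layers = ⌈176/0.1⌉ = 1760.
Cycle time: 1.77 + 2.45 → 4.22 s.
Build time: 1760 × 4.22 s = 7427.2 s, i.e. 2.06 hours.

2.06 hours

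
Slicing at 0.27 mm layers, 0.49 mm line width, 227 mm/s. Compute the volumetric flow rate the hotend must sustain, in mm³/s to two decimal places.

30.03

Bead cross-section = 0.27 × 0.49 = 0.1323 mm².
Volumetric flow = 227 × 0.1323 = 30.03 mm³/s.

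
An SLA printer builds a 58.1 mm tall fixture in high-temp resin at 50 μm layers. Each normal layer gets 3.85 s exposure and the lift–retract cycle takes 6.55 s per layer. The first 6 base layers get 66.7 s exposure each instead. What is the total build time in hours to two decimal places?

Layers = ⌈58.1/0.05⌉ = 1162.
Bottom layers = 6 × (66.7 + 6.55) = 439.5 s.
Normal layers = 1156 × (3.85 + 6.55) = 12022.4 s.
Sum: 439.5 + 12022.4 = 12461.9 s → 3.46 hours.

3.46 hours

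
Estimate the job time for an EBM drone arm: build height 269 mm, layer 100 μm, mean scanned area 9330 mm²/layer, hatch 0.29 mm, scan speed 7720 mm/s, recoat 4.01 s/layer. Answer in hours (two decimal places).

6.11 hours

Layer count = ceil(269 / 0.1) = 2690.
Scan path per layer: 9330 / 0.29 → 32172.4 mm.
Per-layer scan time = 32172.4 / 7720, so 4.1674 s.
Per-layer time = 4.1674 + 4.01, so 8.1774 s.
Total: 2690 × 8.1774 s = 21997.206 s → 6.11 hours.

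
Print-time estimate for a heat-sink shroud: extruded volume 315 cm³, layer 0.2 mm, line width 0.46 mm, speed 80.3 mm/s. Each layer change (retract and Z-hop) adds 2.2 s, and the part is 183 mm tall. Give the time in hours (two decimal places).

12.40 hours

Bead cross-section = 0.2 × 0.46, so 0.092 mm².
Toolpath length = 315 cm³ / 0.092 mm² = 315000 / 0.092 = 3423913 mm.
Print-move time = 3423913 / 80.3 = 42639 s.
Layers = ⌈183/0.2⌉ = 915.
Z-hop total = 915 × 2.2, so 2013 s.
Total = 42639 + 2013 = 44652 s = 12.40 hours.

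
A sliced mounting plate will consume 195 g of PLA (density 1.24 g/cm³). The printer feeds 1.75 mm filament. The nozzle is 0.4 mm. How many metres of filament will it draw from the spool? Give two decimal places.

Volume = 195 g / 1.24 g·cm⁻³ = 157.2581 cm³ = 157258.1 mm³.
Filament cross-section = π × (1.75/2)² = 2.4053 mm².
L = V/A = 157258.1/2.4053 = 65379.83 mm → 65.38 m.

65.38 m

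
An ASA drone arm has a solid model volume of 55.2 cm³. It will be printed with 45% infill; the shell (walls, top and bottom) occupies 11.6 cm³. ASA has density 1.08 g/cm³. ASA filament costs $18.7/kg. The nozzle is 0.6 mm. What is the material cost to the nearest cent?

$0.63

Volume inside the shell: 55.2 − 11.6 → 43.6 cm³.
Infill deposited: 0.45 × 43.6 → 19.62 cm³.
Total extruded: 11.6 + 19.62 → 31.22 cm³.
Mass = 31.22 × 1.08 = 33.7176 g.
Cost = 33.7176 g / 1000 × $18.7/kg = $0.63.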